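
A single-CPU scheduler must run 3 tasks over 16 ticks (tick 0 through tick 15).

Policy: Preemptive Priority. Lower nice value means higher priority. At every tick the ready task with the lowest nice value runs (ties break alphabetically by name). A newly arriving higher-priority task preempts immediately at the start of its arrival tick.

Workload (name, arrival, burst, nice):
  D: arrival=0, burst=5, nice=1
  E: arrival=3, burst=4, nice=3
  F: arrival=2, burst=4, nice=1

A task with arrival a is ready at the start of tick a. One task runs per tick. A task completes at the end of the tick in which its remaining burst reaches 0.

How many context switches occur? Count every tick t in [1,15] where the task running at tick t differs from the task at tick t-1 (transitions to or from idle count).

context switches = 3

t=0: ready={D} → run D
t=1: ready={D} → run D
t=2: ready={D,F} → run D
t=3: ready={D,E,F} → run D
t=4: ready={D,E,F} → run D
t=5: ready={E,F} → run F
t=6: ready={E,F} → run F
t=7: ready={E,F} → run F
t=8: ready={E,F} → run F
t=9: ready={E} → run E
t=10: ready={E} → run E
t=11: ready={E} → run E
t=12: ready={E} → run E
t=13: (idle)
t=14: (idle)
t=15: (idle)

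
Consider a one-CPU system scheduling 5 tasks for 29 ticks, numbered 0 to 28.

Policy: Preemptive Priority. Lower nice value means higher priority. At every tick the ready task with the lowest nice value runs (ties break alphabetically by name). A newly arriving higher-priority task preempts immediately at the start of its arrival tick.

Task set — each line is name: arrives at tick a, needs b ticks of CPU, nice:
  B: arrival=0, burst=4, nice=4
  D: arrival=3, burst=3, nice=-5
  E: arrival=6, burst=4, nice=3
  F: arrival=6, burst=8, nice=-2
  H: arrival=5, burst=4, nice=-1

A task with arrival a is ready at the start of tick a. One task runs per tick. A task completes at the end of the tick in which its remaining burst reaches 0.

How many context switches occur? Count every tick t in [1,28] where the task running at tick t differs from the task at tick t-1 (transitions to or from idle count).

t=0: ready={B} → run B
t=1: ready={B} → run B
t=2: ready={B} → run B
t=3: ready={B,D} → run D
t=4: ready={B,D} → run D
t=5: ready={B,D,H} → run D
t=6: ready={B,E,F,H} → run F
t=7: ready={B,E,F,H} → run F
t=8: ready={B,E,F,H} → run F
t=9: ready={B,E,F,H} → run F
t=10: ready={B,E,F,H} → run F
t=11: ready={B,E,F,H} → run F
t=12: ready={B,E,F,H} → run F
t=13: ready={B,E,F,H} → run F
t=14: ready={B,E,H} → run H
t=15: ready={B,E,H} → run H
t=16: ready={B,E,H} → run H
t=17: ready={B,E,H} → run H
t=18: ready={B,E} → run E
t=19: ready={B,E} → run E
t=20: ready={B,E} → run E
t=21: ready={B,E} → run E
t=22: ready={B} → run B
t=23: (idle)
t=24: (idle)
t=25: (idle)
t=26: (idle)
t=27: (idle)
t=28: (idle)

context switches = 6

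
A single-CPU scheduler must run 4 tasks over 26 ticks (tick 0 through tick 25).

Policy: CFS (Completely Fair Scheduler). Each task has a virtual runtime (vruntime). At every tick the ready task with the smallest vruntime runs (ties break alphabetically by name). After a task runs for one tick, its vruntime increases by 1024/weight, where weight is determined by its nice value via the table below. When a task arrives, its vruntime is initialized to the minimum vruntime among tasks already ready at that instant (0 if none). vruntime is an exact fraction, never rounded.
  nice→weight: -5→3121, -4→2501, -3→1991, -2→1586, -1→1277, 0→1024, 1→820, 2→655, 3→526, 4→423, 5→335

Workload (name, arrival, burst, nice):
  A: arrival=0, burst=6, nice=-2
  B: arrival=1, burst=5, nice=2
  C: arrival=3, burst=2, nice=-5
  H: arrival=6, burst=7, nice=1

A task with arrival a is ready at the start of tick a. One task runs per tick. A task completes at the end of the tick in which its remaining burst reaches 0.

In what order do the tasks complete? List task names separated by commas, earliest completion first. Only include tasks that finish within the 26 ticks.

completion order = C, A, B, H

t=0: vr[A=0] → run A
t=1: vr[A=512/793 B=512/793] → run A
t=2: vr[A=1024/793 B=512/793] → run B
t=3: vr[A=1024/793 B=1147392/519415 C=1024/793] → run A
t=4: vr[A=1536/793 B=1147392/519415 C=1024/793] → run C
t=5: vr[A=1536/793 B=1147392/519415 C=4007936/2474953] → run C
t=6: vr[A=1536/793 B=1147392/519415 H=1536/793] → run A
t=7: vr[A=2048/793 B=1147392/519415 H=1536/793] → run H
t=8: vr[A=2048/793 B=1147392/519415 H=517888/162565] → run B
t=9: vr[A=2048/793 B=1959424/519415 H=517888/162565] → run A
t=10: vr[A=2560/793 B=1959424/519415 H=517888/162565] → run H
t=11: vr[A=2560/793 B=1959424/519415 H=720896/162565] → run A
t=12: vr[B=1959424/519415 H=720896/162565] → run B
t=13: vr[B=2771456/519415 H=720896/162565] → run H
t=14: vr[B=2771456/519415 H=923904/162565] → run B
t=15: vr[B=3583488/519415 H=923904/162565] → run H
t=16: vr[B=3583488/519415 H=1126912/162565] → run B
t=17: vr[H=1126912/162565] → run H
t=18: vr[H=265984/32513] → run H
t=19: vr[H=1532928/162565] → run H
t=20: (idle)
t=21: (idle)
t=22: (idle)
t=23: (idle)
t=24: (idle)
t=25: (idle)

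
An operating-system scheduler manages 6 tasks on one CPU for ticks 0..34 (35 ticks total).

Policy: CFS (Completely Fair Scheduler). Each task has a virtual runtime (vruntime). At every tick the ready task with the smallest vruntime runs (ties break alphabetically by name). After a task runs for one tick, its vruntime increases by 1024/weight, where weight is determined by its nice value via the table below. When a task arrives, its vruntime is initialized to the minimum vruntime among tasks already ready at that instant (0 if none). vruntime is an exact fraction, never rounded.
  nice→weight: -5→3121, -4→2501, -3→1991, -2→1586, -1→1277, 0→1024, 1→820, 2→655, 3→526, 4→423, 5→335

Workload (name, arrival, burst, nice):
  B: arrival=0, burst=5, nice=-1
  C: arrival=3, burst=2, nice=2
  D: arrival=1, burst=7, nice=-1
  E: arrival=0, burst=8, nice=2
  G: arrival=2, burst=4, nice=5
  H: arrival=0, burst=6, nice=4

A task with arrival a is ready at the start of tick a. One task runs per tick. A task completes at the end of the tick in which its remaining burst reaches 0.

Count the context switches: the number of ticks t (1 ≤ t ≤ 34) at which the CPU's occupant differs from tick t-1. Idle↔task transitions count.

context switches = 31

t=0: vr[B=0 E=0 H=0] → run B
t=1: vr[B=1024/1277 D=0 E=0 H=0] → run D
t=2: vr[B=1024/1277 D=1024/1277 E=0 G=0 H=0] → run E
t=3: vr[B=1024/1277 C=0 D=1024/1277 E=1024/655 G=0 H=0] → run C
t=4: vr[B=1024/1277 C=1024/655 D=1024/1277 E=1024/655 G=0 H=0] → run G
t=5: vr[B=1024/1277 C=1024/655 D=1024/1277 E=1024/655 G=1024/335 H=0] → run H
t=6: vr[B=1024/1277 C=1024/655 D=1024/1277 E=1024/655 G=1024/335 H=1024/423] → run B
t=7: vr[B=2048/1277 C=1024/655 D=1024/1277 E=1024/655 G=1024/335 H=1024/423] → run D
t=8: vr[B=2048/1277 C=1024/655 D=2048/1277 E=1024/655 G=1024/335 H=1024/423] → run C
t=9: vr[B=2048/1277 D=2048/1277 E=1024/655 G=1024/335 H=1024/423] → run E
t=10: vr[B=2048/1277 D=2048/1277 E=2048/655 G=1024/335 H=1024/423] → run B
t=11: vr[B=3072/1277 D=2048/1277 E=2048/655 G=1024/335 H=1024/423] → run D
t=12: vr[B=3072/1277 D=3072/1277 E=2048/655 G=1024/335 H=1024/423] → run B
t=13: vr[B=4096/1277 D=3072/1277 E=2048/655 G=1024/335 H=1024/423] → run D
t=14: vr[B=4096/1277 D=4096/1277 E=2048/655 G=1024/335 H=1024/423] → run H
t=15: vr[B=4096/1277 D=4096/1277 E=2048/655 G=1024/335 H=2048/423] → run G
t=16: vr[B=4096/1277 D=4096/1277 E=2048/655 G=2048/335 H=2048/423] → run E
t=17: vr[B=4096/1277 D=4096/1277 E=3072/655 G=2048/335 H=2048/423] → run B
t=18: vr[D=4096/1277 E=3072/655 G=2048/335 H=2048/423] → run D
t=19: vr[D=5120/1277 E=3072/655 G=2048/335 H=2048/423] → run D
t=20: vr[D=6144/1277 E=3072/655 G=2048/335 H=2048/423] → run E
t=21: vr[D=6144/1277 E=4096/655 G=2048/335 H=2048/423] → run D
t=22: vr[E=4096/655 G=2048/335 H=2048/423] → run H
t=23: vr[E=4096/655 G=2048/335 H=1024/141] → run G
t=24: vr[E=4096/655 G=3072/335 H=1024/141] → run E
t=25: vr[E=1024/131 G=3072/335 H=1024/141] → run H
t=26: vr[E=1024/131 G=3072/335 H=4096/423] → run E
t=27: vr[E=6144/655 G=3072/335 H=4096/423] → run G
t=28: vr[E=6144/655 H=4096/423] → run E
t=29: vr[E=7168/655 H=4096/423] → run H
t=30: vr[E=7168/655 H=5120/423] → run E
t=31: vr[H=5120/423] → run H
t=32: (idle)
t=33: (idle)
t=34: (idle)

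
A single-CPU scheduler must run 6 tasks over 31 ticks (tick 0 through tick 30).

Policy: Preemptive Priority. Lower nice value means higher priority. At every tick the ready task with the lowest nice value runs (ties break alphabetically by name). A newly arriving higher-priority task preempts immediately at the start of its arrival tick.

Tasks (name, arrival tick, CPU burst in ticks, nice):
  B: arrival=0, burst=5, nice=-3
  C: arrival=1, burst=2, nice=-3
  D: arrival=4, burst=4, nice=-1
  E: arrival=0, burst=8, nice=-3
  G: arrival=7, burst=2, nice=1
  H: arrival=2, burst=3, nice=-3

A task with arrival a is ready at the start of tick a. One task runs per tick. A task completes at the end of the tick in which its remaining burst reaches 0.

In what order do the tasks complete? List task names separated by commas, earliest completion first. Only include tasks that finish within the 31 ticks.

completion order = B, C, E, H, D, G

t=0: ready={B,E} → run B
t=1: ready={B,C,E} → run B
t=2: ready={B,C,E,H} → run B
t=3: ready={B,C,E,H} → run B
t=4: ready={B,C,D,E,H} → run B
t=5: ready={C,D,E,H} → run C
t=6: ready={C,D,E,H} → run C
t=7: ready={D,E,G,H} → run E
t=8: ready={D,E,G,H} → run E
t=9: ready={D,E,G,H} → run E
t=10: ready={D,E,G,H} → run E
t=11: ready={D,E,G,H} → run E
t=12: ready={D,E,G,H} → run E
t=13: ready={D,E,G,H} → run E
t=14: ready={D,E,G,H} → run E
t=15: ready={D,G,H} → run H
t=16: ready={D,G,H} → run H
t=17: ready={D,G,H} → run H
t=18: ready={D,G} → run D
t=19: ready={D,G} → run D
t=20: ready={D,G} → run D
t=21: ready={D,G} → run D
t=22: ready={G} → run G
t=23: ready={G} → run G
t=24: (idle)
t=25: (idle)
t=26: (idle)
t=27: (idle)
t=28: (idle)
t=29: (idle)
t=30: (idle)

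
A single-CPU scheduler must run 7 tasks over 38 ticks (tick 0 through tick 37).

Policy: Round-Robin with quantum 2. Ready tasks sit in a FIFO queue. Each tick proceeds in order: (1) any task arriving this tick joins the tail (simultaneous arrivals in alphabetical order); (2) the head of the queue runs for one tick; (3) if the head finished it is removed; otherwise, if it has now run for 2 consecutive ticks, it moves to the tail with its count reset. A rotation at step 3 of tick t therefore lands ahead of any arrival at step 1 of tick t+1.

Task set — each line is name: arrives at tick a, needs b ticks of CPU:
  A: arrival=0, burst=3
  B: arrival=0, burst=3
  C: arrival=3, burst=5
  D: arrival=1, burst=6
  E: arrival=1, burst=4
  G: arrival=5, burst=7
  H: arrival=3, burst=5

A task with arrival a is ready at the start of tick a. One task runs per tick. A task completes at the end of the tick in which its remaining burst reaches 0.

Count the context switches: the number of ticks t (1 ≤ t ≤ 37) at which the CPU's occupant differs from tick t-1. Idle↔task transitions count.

t=0: queue=[A,B] q_used=0 → run A
t=1: queue=[A,B,D,E] q_used=1 → run A
t=2: queue=[B,D,E,A] q_used=0 → run B
t=3: queue=[B,D,E,A,C,H] q_used=1 → run B
t=4: queue=[D,E,A,C,H,B] q_used=0 → run D
t=5: queue=[D,E,A,C,H,B,G] q_used=1 → run D
t=6: queue=[E,A,C,H,B,G,D] q_used=0 → run E
t=7: queue=[E,A,C,H,B,G,D] q_used=1 → run E
t=8: queue=[A,C,H,B,G,D,E] q_used=0 → run A
t=9: queue=[C,H,B,G,D,E] q_used=0 → run C
t=10: queue=[C,H,B,G,D,E] q_used=1 → run C
t=11: queue=[H,B,G,D,E,C] q_used=0 → run H
t=12: queue=[H,B,G,D,E,C] q_used=1 → run H
t=13: queue=[B,G,D,E,C,H] q_used=0 → run B
t=14: queue=[G,D,E,C,H] q_used=0 → run G
t=15: queue=[G,D,E,C,H] q_used=1 → run G
t=16: queue=[D,E,C,H,G] q_used=0 → run D
t=17: queue=[D,E,C,H,G] q_used=1 → run D
t=18: queue=[E,C,H,G,D] q_used=0 → run E
t=19: queue=[E,C,H,G,D] q_used=1 → run E
t=20: queue=[C,H,G,D] q_used=0 → run C
t=21: queue=[C,H,G,D] q_used=1 → run C
t=22: queue=[H,G,D,C] q_used=0 → run H
t=23: queue=[H,G,D,C] q_used=1 → run H
t=24: queue=[G,D,C,H] q_used=0 → run G
t=25: queue=[G,D,C,H] q_used=1 → run G
t=26: queue=[D,C,H,G] q_used=0 → run D
t=27: queue=[D,C,H,G] q_used=1 → run D
t=28: queue=[C,H,G] q_used=0 → run C
t=29: queue=[H,G] q_used=0 → run H
t=30: queue=[G] q_used=0 → run G
t=31: queue=[G] q_used=1 → run G
t=32: queue=[G] q_used=0 → run G
t=33: (idle)
t=34: (idle)
t=35: (idle)
t=36: (idle)
t=37: (idle)

context switches = 18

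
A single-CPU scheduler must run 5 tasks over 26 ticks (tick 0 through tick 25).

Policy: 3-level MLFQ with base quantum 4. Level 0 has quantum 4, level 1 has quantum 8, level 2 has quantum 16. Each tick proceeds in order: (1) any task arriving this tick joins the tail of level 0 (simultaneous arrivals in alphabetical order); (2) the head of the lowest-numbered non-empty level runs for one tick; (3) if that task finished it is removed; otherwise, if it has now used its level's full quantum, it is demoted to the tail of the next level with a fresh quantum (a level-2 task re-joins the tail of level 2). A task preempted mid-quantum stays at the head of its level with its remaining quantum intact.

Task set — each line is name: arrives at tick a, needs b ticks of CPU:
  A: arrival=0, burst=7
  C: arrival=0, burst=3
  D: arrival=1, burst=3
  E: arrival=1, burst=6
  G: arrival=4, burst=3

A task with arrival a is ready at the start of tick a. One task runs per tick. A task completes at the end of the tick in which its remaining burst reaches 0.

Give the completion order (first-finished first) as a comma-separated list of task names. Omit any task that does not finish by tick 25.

completion order = C, D, G, A, E

t=0: L0/L1/L2 = AC/-/- → run A
t=1: L0/L1/L2 = ACDE/-/- → run A
t=2: L0/L1/L2 = ACDE/-/- → run A
t=3: L0/L1/L2 = ACDE/-/- → run A
t=4: L0/L1/L2 = CDEG/A/- → run C
t=5: L0/L1/L2 = CDEG/A/- → run C
t=6: L0/L1/L2 = CDEG/A/- → run C
t=7: L0/L1/L2 = DEG/A/- → run D
t=8: L0/L1/L2 = DEG/A/- → run D
t=9: L0/L1/L2 = DEG/A/- → run D
t=10: L0/L1/L2 = EG/A/- → run E
t=11: L0/L1/L2 = EG/A/- → run E
t=12: L0/L1/L2 = EG/A/- → run E
t=13: L0/L1/L2 = EG/A/- → run E
t=14: L0/L1/L2 = G/AE/- → run G
t=15: L0/L1/L2 = G/AE/- → run G
t=16: L0/L1/L2 = G/AE/- → run G
t=17: L0/L1/L2 = -/AE/- → run A
t=18: L0/L1/L2 = -/AE/- → run A
t=19: L0/L1/L2 = -/AE/- → run A
t=20: L0/L1/L2 = -/E/- → run E
t=21: L0/L1/L2 = -/E/- → run E
t=22: (idle)
t=23: (idle)
t=24: (idle)
t=25: (idle)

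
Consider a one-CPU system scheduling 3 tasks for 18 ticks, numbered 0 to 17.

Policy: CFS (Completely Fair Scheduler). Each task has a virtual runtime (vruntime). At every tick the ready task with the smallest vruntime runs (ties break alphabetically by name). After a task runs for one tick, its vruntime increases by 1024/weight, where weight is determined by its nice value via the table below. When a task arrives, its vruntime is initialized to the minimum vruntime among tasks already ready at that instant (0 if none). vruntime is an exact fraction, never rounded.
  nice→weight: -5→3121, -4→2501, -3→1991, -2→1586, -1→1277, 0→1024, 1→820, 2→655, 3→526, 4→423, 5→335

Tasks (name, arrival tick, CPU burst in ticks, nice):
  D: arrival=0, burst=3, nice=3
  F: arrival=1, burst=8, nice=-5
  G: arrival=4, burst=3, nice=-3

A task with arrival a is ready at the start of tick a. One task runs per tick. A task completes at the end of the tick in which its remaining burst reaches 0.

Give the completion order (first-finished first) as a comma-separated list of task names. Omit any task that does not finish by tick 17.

t=0: vr[D=0] → run D
t=1: vr[D=512/263 F=512/263] → run D
t=2: vr[D=1024/263 F=512/263] → run F
t=3: vr[D=1024/263 F=1867264/820823] → run F
t=4: vr[D=1024/263 F=2136576/820823 G=2136576/820823] → run F
t=5: vr[D=1024/263 F=2405888/820823 G=2136576/820823] → run G
t=6: vr[D=1024/263 F=2405888/820823 G=5094445568/1634258593] → run F
t=7: vr[D=1024/263 F=2675200/820823 G=5094445568/1634258593] → run G
t=8: vr[D=1024/263 F=2675200/820823 G=5934968320/1634258593] → run F
t=9: vr[D=1024/263 F=2944512/820823 G=5934968320/1634258593] → run F
t=10: vr[D=1024/263 F=3213824/820823 G=5934968320/1634258593] → run G
t=11: vr[D=1024/263 F=3213824/820823] → run D
t=12: vr[F=3213824/820823] → run F
t=13: vr[F=3483136/820823] → run F
t=14: (idle)
t=15: (idle)
t=16: (idle)
t=17: (idle)

completion order = G, D, F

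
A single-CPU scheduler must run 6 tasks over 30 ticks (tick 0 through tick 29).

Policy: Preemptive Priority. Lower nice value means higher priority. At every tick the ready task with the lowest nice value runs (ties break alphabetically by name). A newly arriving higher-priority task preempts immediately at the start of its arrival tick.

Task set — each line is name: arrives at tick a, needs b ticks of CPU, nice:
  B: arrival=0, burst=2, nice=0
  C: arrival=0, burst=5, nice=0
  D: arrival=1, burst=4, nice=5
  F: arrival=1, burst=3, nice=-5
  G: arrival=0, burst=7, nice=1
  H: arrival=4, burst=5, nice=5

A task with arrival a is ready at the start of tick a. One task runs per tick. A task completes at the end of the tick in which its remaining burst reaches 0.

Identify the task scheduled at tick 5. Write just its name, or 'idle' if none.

running at tick 5 = C

t=0: ready={B,C,G} → run B
t=1: ready={B,C,D,F,G} → run F
t=2: ready={B,C,D,F,G} → run F
t=3: ready={B,C,D,F,G} → run F
t=4: ready={B,C,D,G,H} → run B
t=5: ready={C,D,G,H} → run C
t=6: ready={C,D,G,H} → run C
t=7: ready={C,D,G,H} → run C
t=8: ready={C,D,G,H} → run C
t=9: ready={C,D,G,H} → run C
t=10: ready={D,G,H} → run G
t=11: ready={D,G,H} → run G
t=12: ready={D,G,H} → run G
t=13: ready={D,G,H} → run G
t=14: ready={D,G,H} → run G
t=15: ready={D,G,H} → run G
t=16: ready={D,G,H} → run G
t=17: ready={D,H} → run D
t=18: ready={D,H} → run D
t=19: ready={D,H} → run D
t=20: ready={D,H} → run D
t=21: ready={H} → run H
t=22: ready={H} → run H
t=23: ready={H} → run H
t=24: ready={H} → run H
t=25: ready={H} → run H
t=26: (idle)
t=27: (idle)
t=28: (idle)
t=29: (idle)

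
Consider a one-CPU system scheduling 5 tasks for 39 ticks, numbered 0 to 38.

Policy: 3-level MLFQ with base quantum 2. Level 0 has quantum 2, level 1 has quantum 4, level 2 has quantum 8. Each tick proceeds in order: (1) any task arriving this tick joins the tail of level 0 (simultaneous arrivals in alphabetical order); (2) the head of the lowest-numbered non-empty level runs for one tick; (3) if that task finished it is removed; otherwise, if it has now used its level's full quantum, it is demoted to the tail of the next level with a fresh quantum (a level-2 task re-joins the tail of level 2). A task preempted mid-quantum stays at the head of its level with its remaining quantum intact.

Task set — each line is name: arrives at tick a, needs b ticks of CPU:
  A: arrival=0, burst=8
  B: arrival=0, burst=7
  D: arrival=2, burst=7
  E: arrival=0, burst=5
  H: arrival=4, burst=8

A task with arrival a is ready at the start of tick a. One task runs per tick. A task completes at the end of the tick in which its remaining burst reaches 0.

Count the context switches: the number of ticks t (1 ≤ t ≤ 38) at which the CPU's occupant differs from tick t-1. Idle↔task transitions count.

t=0: L0/L1/L2 = ABE/-/- → run A
t=1: L0/L1/L2 = ABE/-/- → run A
t=2: L0/L1/L2 = BED/A/- → run B
t=3: L0/L1/L2 = BED/A/- → run B
t=4: L0/L1/L2 = EDH/AB/- → run E
t=5: L0/L1/L2 = EDH/AB/- → run E
t=6: L0/L1/L2 = DH/ABE/- → run D
t=7: L0/L1/L2 = DH/ABE/- → run D
t=8: L0/L1/L2 = H/ABED/- → run H
t=9: L0/L1/L2 = H/ABED/- → run H
t=10: L0/L1/L2 = -/ABEDH/- → run A
t=11: L0/L1/L2 = -/ABEDH/- → run A
t=12: L0/L1/L2 = -/ABEDH/- → run A
t=13: L0/L1/L2 = -/ABEDH/- → run A
t=14: L0/L1/L2 = -/BEDH/A → run B
t=15: L0/L1/L2 = -/BEDH/A → run B
t=16: L0/L1/L2 = -/BEDH/A → run B
t=17: L0/L1/L2 = -/BEDH/A → run B
t=18: L0/L1/L2 = -/EDH/AB → run E
t=19: L0/L1/L2 = -/EDH/AB → run E
t=20: L0/L1/L2 = -/EDH/AB → run E
t=21: L0/L1/L2 = -/DH/AB → run D
t=22: L0/L1/L2 = -/DH/AB → run D
t=23: L0/L1/L2 = -/DH/AB → run D
t=24: L0/L1/L2 = -/DH/AB → run D
t=25: L0/L1/L2 = -/H/ABD → run H
t=26: L0/L1/L2 = -/H/ABD → run H
t=27: L0/L1/L2 = -/H/ABD → run H
t=28: L0/L1/L2 = -/H/ABD → run H
t=29: L0/L1/L2 = -/-/ABDH → run A
t=30: L0/L1/L2 = -/-/ABDH → run A
t=31: L0/L1/L2 = -/-/BDH → run B
t=32: L0/L1/L2 = -/-/DH → run D
t=33: L0/L1/L2 = -/-/H → run H
t=34: L0/L1/L2 = -/-/H → run H
t=35: (idle)
t=36: (idle)
t=37: (idle)
t=38: (idle)

context switches = 14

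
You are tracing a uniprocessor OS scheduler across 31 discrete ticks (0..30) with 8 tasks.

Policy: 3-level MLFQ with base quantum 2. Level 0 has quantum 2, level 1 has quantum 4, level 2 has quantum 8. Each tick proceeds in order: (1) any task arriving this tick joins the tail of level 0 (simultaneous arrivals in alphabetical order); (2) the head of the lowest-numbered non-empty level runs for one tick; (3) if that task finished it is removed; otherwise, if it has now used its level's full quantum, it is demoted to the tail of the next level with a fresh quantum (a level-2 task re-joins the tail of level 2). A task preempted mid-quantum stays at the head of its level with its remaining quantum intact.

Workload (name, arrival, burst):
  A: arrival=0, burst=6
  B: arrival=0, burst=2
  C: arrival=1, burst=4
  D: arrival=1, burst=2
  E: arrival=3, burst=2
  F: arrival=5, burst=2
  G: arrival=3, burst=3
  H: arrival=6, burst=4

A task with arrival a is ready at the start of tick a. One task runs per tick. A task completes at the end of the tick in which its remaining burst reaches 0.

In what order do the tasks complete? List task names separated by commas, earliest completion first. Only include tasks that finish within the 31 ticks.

t=0: L0/L1/L2 = AB/-/- → run A
t=1: L0/L1/L2 = ABCD/-/- → run A
t=2: L0/L1/L2 = BCD/A/- → run B
t=3: L0/L1/L2 = BCDEG/A/- → run B
t=4: L0/L1/L2 = CDEG/A/- → run C
t=5: L0/L1/L2 = CDEGF/A/- → run C
t=6: L0/L1/L2 = DEGFH/AC/- → run D
t=7: L0/L1/L2 = DEGFH/AC/- → run D
t=8: L0/L1/L2 = EGFH/AC/- → run E
t=9: L0/L1/L2 = EGFH/AC/- → run E
t=10: L0/L1/L2 = GFH/AC/- → run G
t=11: L0/L1/L2 = GFH/AC/- → run G
t=12: L0/L1/L2 = FH/ACG/- → run F
t=13: L0/L1/L2 = FH/ACG/- → run F
t=14: L0/L1/L2 = H/ACG/- → run H
t=15: L0/L1/L2 = H/ACG/- → run H
t=16: L0/L1/L2 = -/ACGH/- → run A
t=17: L0/L1/L2 = -/ACGH/- → run A
t=18: L0/L1/L2 = -/ACGH/- → run A
t=19: L0/L1/L2 = -/ACGH/- → run A
t=20: L0/L1/L2 = -/CGH/- → run C
t=21: L0/L1/L2 = -/CGH/- → run C
t=22: L0/L1/L2 = -/GH/- → run G
t=23: L0/L1/L2 = -/H/- → run H
t=24: L0/L1/L2 = -/H/- → run H
t=25: (idle)
t=26: (idle)
t=27: (idle)
t=28: (idle)
t=29: (idle)
t=30: (idle)

completion order = B, D, E, F, A, C, G, H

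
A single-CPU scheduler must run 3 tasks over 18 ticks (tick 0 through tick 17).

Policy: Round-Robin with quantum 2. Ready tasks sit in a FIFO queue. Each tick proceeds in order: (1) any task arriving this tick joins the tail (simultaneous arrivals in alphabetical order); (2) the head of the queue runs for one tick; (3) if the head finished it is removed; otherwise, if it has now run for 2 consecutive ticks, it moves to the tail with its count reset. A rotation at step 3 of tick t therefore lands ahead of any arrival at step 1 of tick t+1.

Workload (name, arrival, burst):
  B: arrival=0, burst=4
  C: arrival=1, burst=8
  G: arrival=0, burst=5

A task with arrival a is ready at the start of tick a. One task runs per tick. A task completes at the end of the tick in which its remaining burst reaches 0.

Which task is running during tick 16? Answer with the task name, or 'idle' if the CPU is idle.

t=0: queue=[B,G] q_used=0 → run B
t=1: queue=[B,G,C] q_used=1 → run B
t=2: queue=[G,C,B] q_used=0 → run G
t=3: queue=[G,C,B] q_used=1 → run G
t=4: queue=[C,B,G] q_used=0 → run C
t=5: queue=[C,B,G] q_used=1 → run C
t=6: queue=[B,G,C] q_used=0 → run B
t=7: queue=[B,G,C] q_used=1 → run B
t=8: queue=[G,C] q_used=0 → run G
t=9: queue=[G,C] q_used=1 → run G
t=10: queue=[C,G] q_used=0 → run C
t=11: queue=[C,G] q_used=1 → run C
t=12: queue=[G,C] q_used=0 → run G
t=13: queue=[C] q_used=0 → run C
t=14: queue=[C] q_used=1 → run C
t=15: queue=[C] q_used=0 → run C
t=16: queue=[C] q_used=1 → run C
t=17: (idle)

running at tick 16 = C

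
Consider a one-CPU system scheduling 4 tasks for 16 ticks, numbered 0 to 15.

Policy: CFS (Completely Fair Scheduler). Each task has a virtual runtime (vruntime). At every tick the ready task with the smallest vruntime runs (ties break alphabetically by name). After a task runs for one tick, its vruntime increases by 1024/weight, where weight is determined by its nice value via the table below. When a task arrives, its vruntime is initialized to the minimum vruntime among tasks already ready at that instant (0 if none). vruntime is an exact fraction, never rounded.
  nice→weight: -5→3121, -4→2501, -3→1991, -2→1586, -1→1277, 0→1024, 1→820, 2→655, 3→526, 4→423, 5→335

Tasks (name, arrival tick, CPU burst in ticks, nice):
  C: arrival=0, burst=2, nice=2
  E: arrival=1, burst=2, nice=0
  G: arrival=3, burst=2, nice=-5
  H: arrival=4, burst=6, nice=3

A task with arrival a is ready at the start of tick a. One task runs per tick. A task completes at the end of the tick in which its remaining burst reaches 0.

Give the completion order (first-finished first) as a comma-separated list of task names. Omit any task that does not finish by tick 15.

t=0: vr[C=0] → run C
t=1: vr[C=1024/655 E=1024/655] → run C
t=2: vr[E=1024/655] → run E
t=3: vr[E=1679/655 G=1679/655] → run E
t=4: vr[G=1679/655 H=1679/655] → run G
t=5: vr[G=5910879/2044255 H=1679/655] → run H
t=6: vr[G=5910879/2044255 H=776937/172265] → run G
t=7: vr[H=776937/172265] → run H
t=8: vr[H=1112297/172265] → run H
t=9: vr[H=1447657/172265] → run H
t=10: vr[H=1783017/172265] → run H
t=11: vr[H=2118377/172265] → run H
t=12: (idle)
t=13: (idle)
t=14: (idle)
t=15: (idle)

completion order = C, E, G, H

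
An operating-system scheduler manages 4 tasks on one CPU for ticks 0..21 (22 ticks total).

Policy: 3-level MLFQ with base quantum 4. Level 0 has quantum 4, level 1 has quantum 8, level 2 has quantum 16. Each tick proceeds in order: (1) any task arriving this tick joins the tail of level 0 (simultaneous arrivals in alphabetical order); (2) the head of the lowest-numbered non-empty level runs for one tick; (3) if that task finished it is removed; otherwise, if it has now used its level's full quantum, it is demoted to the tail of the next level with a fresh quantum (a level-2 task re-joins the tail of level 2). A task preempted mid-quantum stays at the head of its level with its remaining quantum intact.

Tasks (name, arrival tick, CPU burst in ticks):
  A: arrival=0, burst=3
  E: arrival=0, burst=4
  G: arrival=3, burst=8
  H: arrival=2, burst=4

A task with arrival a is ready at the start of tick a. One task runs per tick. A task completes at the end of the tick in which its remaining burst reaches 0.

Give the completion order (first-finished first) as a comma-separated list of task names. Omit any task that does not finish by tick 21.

completion order = A, E, H, G

t=0: L0/L1/L2 = AE/-/- → run A
t=1: L0/L1/L2 = AE/-/- → run A
t=2: L0/L1/L2 = AEH/-/- → run A
t=3: L0/L1/L2 = EHG/-/- → run E
t=4: L0/L1/L2 = EHG/-/- → run E
t=5: L0/L1/L2 = EHG/-/- → run E
t=6: L0/L1/L2 = EHG/-/- → run E
t=7: L0/L1/L2 = HG/-/- → run H
t=8: L0/L1/L2 = HG/-/- → run H
t=9: L0/L1/L2 = HG/-/- → run H
t=10: L0/L1/L2 = HG/-/- → run H
t=11: L0/L1/L2 = G/-/- → run G
t=12: L0/L1/L2 = G/-/- → run G
t=13: L0/L1/L2 = G/-/- → run G
t=14: L0/L1/L2 = G/-/- → run G
t=15: L0/L1/L2 = -/G/- → run G
t=16: L0/L1/L2 = -/G/- → run G
t=17: L0/L1/L2 = -/G/- → run G
t=18: L0/L1/L2 = -/G/- → run G
t=19: (idle)
t=20: (idle)
t=21: (idle)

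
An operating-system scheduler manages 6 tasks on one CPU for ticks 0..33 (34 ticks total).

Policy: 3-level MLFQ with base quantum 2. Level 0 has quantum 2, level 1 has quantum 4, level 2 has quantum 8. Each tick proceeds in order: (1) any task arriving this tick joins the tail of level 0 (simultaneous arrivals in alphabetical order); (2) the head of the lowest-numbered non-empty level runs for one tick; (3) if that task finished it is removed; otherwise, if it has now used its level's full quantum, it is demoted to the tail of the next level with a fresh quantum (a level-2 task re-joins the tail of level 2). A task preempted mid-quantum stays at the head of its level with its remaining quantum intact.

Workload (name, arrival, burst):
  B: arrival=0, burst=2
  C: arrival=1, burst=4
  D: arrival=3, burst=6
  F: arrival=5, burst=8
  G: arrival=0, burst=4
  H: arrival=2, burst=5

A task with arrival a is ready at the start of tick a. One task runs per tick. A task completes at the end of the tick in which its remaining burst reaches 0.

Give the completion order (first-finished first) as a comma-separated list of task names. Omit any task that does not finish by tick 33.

completion order = B, G, C, H, D, F

t=0: L0/L1/L2 = BG/-/- → run B
t=1: L0/L1/L2 = BGC/-/- → run B
t=2: L0/L1/L2 = GCH/-/- → run G
t=3: L0/L1/L2 = GCHD/-/- → run G
t=4: L0/L1/L2 = CHD/G/- → run C
t=5: L0/L1/L2 = CHDF/G/- → run C
t=6: L0/L1/L2 = HDF/GC/- → run H
t=7: L0/L1/L2 = HDF/GC/- → run H
t=8: L0/L1/L2 = DF/GCH/- → run D
t=9: L0/L1/L2 = DF/GCH/- → run D
t=10: L0/L1/L2 = F/GCHD/- → run F
t=11: L0/L1/L2 = F/GCHD/- → run F
t=12: L0/L1/L2 = -/GCHDF/- → run G
t=13: L0/L1/L2 = -/GCHDF/- → run G
t=14: L0/L1/L2 = -/CHDF/- → run C
t=15: L0/L1/L2 = -/CHDF/- → run C
t=16: L0/L1/L2 = -/HDF/- → run H
t=17: L0/L1/L2 = -/HDF/- → run H
t=18: L0/L1/L2 = -/HDF/- → run H
t=19: L0/L1/L2 = -/DF/- → run D
t=20: L0/L1/L2 = -/DF/- → run D
t=21: L0/L1/L2 = -/DF/- → run D
t=22: L0/L1/L2 = -/DF/- → run D
t=23: L0/L1/L2 = -/F/- → run F
t=24: L0/L1/L2 = -/F/- → run F
t=25: L0/L1/L2 = -/F/- → run F
t=26: L0/L1/L2 = -/F/- → run F
t=27: L0/L1/L2 = -/-/F → run F
t=28: L0/L1/L2 = -/-/F → run F
t=29: (idle)
t=30: (idle)
t=31: (idle)
t=32: (idle)
t=33: (idle)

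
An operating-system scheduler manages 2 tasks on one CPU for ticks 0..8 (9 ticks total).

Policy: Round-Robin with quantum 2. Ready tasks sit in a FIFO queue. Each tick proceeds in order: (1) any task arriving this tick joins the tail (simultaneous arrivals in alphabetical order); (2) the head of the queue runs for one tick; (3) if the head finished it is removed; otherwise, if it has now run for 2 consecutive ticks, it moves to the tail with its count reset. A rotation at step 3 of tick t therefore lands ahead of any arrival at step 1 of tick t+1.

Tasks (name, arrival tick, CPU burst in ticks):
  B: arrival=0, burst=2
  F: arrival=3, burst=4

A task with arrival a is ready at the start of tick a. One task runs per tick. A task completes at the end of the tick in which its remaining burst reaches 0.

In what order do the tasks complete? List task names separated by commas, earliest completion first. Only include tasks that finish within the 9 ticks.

completion order = B, F

t=0: queue=[B] q_used=0 → run B
t=1: queue=[B] q_used=1 → run B
t=2: (idle)
t=3: queue=[F] q_used=0 → run F
t=4: queue=[F] q_used=1 → run F
t=5: queue=[F] q_used=0 → run F
t=6: queue=[F] q_used=1 → run F
t=7: (idle)
t=8: (idle)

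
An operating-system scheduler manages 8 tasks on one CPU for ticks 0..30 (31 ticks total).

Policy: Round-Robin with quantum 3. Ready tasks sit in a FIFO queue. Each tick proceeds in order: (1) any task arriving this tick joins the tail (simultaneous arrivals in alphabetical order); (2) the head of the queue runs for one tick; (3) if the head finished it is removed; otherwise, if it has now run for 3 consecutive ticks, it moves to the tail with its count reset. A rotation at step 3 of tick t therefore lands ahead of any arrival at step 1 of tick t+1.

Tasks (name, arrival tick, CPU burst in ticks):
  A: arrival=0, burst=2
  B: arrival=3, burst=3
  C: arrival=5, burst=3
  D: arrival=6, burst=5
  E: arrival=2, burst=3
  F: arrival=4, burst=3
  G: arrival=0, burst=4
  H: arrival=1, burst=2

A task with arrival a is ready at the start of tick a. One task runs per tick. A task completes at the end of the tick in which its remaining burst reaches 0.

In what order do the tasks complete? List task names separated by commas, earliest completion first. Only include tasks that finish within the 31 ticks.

completion order = A, H, E, B, F, G, C, D

t=0: queue=[A,G] q_used=0 → run A
t=1: queue=[A,G,H] q_used=1 → run A
t=2: queue=[G,H,E] q_used=0 → run G
t=3: queue=[G,H,E,B] q_used=1 → run G
t=4: queue=[G,H,E,B,F] q_used=2 → run G
t=5: queue=[H,E,B,F,G,C] q_used=0 → run H
t=6: queue=[H,E,B,F,G,C,D] q_used=1 → run H
t=7: queue=[E,B,F,G,C,D] q_used=0 → run E
t=8: queue=[E,B,F,G,C,D] q_used=1 → run E
t=9: queue=[E,B,F,G,C,D] q_used=2 → run E
t=10: queue=[B,F,G,C,D] q_used=0 → run B
t=11: queue=[B,F,G,C,D] q_used=1 → run B
t=12: queue=[B,F,G,C,D] q_used=2 → run B
t=13: queue=[F,G,C,D] q_used=0 → run F
t=14: queue=[F,G,C,D] q_used=1 → run F
t=15: queue=[F,G,C,D] q_used=2 → run F
t=16: queue=[G,C,D] q_used=0 → run G
t=17: queue=[C,D] q_used=0 → run C
t=18: queue=[C,D] q_used=1 → run C
t=19: queue=[C,D] q_used=2 → run C
t=20: queue=[D] q_used=0 → run D
t=21: queue=[D] q_used=1 → run D
t=22: queue=[D] q_used=2 → run D
t=23: queue=[D] q_used=0 → run D
t=24: queue=[D] q_used=1 → run D
t=25: (idle)
t=26: (idle)
t=27: (idle)
t=28: (idle)
t=29: (idle)
t=30: (idle)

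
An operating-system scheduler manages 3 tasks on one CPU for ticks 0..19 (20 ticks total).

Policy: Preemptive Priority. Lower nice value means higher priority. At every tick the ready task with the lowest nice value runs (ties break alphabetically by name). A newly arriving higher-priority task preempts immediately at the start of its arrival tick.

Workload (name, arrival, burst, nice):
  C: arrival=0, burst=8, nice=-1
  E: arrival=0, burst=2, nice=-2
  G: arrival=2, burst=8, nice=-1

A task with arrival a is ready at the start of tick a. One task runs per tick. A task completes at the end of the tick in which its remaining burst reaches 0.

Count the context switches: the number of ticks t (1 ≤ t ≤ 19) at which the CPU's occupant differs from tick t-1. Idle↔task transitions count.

context switches = 3

t=0: ready={C,E} → run E
t=1: ready={C,E} → run E
t=2: ready={C,G} → run C
t=3: ready={C,G} → run C
t=4: ready={C,G} → run C
t=5: ready={C,G} → run C
t=6: ready={C,G} → run C
t=7: ready={C,G} → run C
t=8: ready={C,G} → run C
t=9: ready={C,G} → run C
t=10: ready={G} → run G
t=11: ready={G} → run G
t=12: ready={G} → run G
t=13: ready={G} → run G
t=14: ready={G} → run G
t=15: ready={G} → run G
t=16: ready={G} → run G
t=17: ready={G} → run G
t=18: (idle)
t=19: (idle)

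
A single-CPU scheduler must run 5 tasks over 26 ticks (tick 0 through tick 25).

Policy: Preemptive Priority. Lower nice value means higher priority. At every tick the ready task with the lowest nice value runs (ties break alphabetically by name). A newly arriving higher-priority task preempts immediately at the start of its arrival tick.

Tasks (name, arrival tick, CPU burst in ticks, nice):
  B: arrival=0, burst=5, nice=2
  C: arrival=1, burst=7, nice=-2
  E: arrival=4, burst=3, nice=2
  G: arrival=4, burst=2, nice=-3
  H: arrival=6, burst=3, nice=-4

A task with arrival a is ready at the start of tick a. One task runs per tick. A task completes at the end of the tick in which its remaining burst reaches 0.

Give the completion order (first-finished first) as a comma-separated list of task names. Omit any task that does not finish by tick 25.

t=0: ready={B} → run B
t=1: ready={B,C} → run C
t=2: ready={B,C} → run C
t=3: ready={B,C} → run C
t=4: ready={B,C,E,G} → run G
t=5: ready={B,C,E,G} → run G
t=6: ready={B,C,E,H} → run H
t=7: ready={B,C,E,H} → run H
t=8: ready={B,C,E,H} → run H
t=9: ready={B,C,E} → run C
t=10: ready={B,C,E} → run C
t=11: ready={B,C,E} → run C
t=12: ready={B,C,E} → run C
t=13: ready={B,E} → run B
t=14: ready={B,E} → run B
t=15: ready={B,E} → run B
t=16: ready={B,E} → run B
t=17: ready={E} → run E
t=18: ready={E} → run E
t=19: ready={E} → run E
t=20: (idle)
t=21: (idle)
t=22: (idle)
t=23: (idle)
t=24: (idle)
t=25: (idle)

completion order = G, H, C, B, E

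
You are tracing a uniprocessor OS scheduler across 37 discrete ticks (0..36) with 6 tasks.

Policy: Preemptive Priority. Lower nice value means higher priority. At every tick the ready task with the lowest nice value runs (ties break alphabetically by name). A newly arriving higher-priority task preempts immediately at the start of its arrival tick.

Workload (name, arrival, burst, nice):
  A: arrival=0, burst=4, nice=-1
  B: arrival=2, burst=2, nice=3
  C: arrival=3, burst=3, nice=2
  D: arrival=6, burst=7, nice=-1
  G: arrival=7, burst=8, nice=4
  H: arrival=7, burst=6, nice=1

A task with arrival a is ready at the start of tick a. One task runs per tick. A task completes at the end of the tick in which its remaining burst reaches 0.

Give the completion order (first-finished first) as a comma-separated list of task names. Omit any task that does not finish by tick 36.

completion order = A, D, H, C, B, G

t=0: ready={A} → run A
t=1: ready={A} → run A
t=2: ready={A,B} → run A
t=3: ready={A,B,C} → run A
t=4: ready={B,C} → run C
t=5: ready={B,C} → run C
t=6: ready={B,C,D} → run D
t=7: ready={B,C,D,G,H} → run D
t=8: ready={B,C,D,G,H} → run D
t=9: ready={B,C,D,G,H} → run D
t=10: ready={B,C,D,G,H} → run D
t=11: ready={B,C,D,G,H} → run D
t=12: ready={B,C,D,G,H} → run D
t=13: ready={B,C,G,H} → run H
t=14: ready={B,C,G,H} → run H
t=15: ready={B,C,G,H} → run H
t=16: ready={B,C,G,H} → run H
t=17: ready={B,C,G,H} → run H
t=18: ready={B,C,G,H} → run H
t=19: ready={B,C,G} → run C
t=20: ready={B,G} → run B
t=21: ready={B,G} → run B
t=22: ready={G} → run G
t=23: ready={G} → run G
t=24: ready={G} → run G
t=25: ready={G} → run G
t=26: ready={G} → run G
t=27: ready={G} → run G
t=28: ready={G} → run G
t=29: ready={G} → run G
t=30: (idle)
t=31: (idle)
t=32: (idle)
t=33: (idle)
t=34: (idle)
t=35: (idle)
t=36: (idle)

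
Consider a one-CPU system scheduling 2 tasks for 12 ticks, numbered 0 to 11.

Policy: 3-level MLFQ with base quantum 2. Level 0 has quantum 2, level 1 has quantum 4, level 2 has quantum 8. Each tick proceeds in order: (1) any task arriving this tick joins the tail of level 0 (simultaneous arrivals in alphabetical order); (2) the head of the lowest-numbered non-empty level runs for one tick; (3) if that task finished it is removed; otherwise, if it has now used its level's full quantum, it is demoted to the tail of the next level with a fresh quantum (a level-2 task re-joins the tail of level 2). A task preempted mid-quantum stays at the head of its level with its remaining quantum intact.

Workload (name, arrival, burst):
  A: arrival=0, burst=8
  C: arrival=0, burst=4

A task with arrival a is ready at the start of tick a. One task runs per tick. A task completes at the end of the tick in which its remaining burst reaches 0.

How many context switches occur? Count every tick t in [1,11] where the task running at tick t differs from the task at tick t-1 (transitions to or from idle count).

context switches = 4

t=0: L0/L1/L2 = AC/-/- → run A
t=1: L0/L1/L2 = AC/-/- → run A
t=2: L0/L1/L2 = C/A/- → run C
t=3: L0/L1/L2 = C/A/- → run C
t=4: L0/L1/L2 = -/AC/- → run A
t=5: L0/L1/L2 = -/AC/- → run A
t=6: L0/L1/L2 = -/AC/- → run A
t=7: L0/L1/L2 = -/AC/- → run A
t=8: L0/L1/L2 = -/C/A → run C
t=9: L0/L1/L2 = -/C/A → run C
t=10: L0/L1/L2 = -/-/A → run A
t=11: L0/L1/L2 = -/-/A → run A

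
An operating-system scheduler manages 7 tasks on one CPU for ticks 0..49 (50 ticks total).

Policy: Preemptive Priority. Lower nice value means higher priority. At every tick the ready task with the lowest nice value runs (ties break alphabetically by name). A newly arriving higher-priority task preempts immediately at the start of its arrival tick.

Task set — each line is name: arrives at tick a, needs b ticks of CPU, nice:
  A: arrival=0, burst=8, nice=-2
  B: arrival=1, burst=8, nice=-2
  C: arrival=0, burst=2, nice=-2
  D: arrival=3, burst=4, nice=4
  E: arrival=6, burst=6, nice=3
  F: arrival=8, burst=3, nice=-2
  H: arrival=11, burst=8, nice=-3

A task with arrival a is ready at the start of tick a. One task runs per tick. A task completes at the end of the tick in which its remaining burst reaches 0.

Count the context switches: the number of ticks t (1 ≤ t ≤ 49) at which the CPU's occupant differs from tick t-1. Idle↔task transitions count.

t=0: ready={A,C} → run A
t=1: ready={A,B,C} → run A
t=2: ready={A,B,C} → run A
t=3: ready={A,B,C,D} → run A
t=4: ready={A,B,C,D} → run A
t=5: ready={A,B,C,D} → run A
t=6: ready={A,B,C,D,E} → run A
t=7: ready={A,B,C,D,E} → run A
t=8: ready={B,C,D,E,F} → run B
t=9: ready={B,C,D,E,F} → run B
t=10: ready={B,C,D,E,F} → run B
t=11: ready={B,C,D,E,F,H} → run H
t=12: ready={B,C,D,E,F,H} → run H
t=13: ready={B,C,D,E,F,H} → run H
t=14: ready={B,C,D,E,F,H} → run H
t=15: ready={B,C,D,E,F,H} → run H
t=16: ready={B,C,D,E,F,H} → run H
t=17: ready={B,C,D,E,F,H} → run H
t=18: ready={B,C,D,E,F,H} → run H
t=19: ready={B,C,D,E,F} → run B
t=20: ready={B,C,D,E,F} → run B
t=21: ready={B,C,D,E,F} → run B
t=22: ready={B,C,D,E,F} → run B
t=23: ready={B,C,D,E,F} → run B
t=24: ready={C,D,E,F} → run C
t=25: ready={C,D,E,F} → run C
t=26: ready={D,E,F} → run F
t=27: ready={D,E,F} → run F
t=28: ready={D,E,F} → run F
t=29: ready={D,E} → run E
t=30: ready={D,E} → run E
t=31: ready={D,E} → run E
t=32: ready={D,E} → run E
t=33: ready={D,E} → run E
t=34: ready={D,E} → run E
t=35: ready={D} → run D
t=36: ready={D} → run D
t=37: ready={D} → run D
t=38: ready={D} → run D
t=39: (idle)
t=40: (idle)
t=41: (idle)
t=42: (idle)
t=43: (idle)
t=44: (idle)
t=45: (idle)
t=46: (idle)
t=47: (idle)
t=48: (idle)
t=49: (idle)

context switches = 8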